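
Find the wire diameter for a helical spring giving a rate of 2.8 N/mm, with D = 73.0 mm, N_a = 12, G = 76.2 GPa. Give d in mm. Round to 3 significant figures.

d = (8D³N_a·k / G)^(1/4) = (8·73.0³·12·2.8 / (76.2×10³))^0.25
  = (1372.3)^0.25 = 6.0864 mm

6.09 mm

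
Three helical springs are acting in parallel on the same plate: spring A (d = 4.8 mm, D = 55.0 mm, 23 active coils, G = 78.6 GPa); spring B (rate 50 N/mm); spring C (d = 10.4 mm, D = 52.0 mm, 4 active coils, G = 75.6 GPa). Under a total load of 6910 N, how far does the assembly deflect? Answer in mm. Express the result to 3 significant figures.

27.9 mm

k_A = Gd⁴/(8D³N_a) = (78.6×10³)(4.8⁴)/(8·55.0³·23) = 1.363 N/mm
k_C = Gd⁴/(8D³N_a) = (75.6×10³)(10.4⁴)/(8·52.0³·4) = 196.56 N/mm
Parallel: k_eq = 1.363 + 50 + 196.56 = 247.92 N/mm
δ = F/k_eq = 6910/247.92 = 27.872 mm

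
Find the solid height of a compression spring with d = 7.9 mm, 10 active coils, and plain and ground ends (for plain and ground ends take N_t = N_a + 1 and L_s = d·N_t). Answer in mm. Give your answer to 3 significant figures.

plain and ground ends: N_t = N_a + 1 = 10 + 1 = 11
L_s = d·N_t = 7.9 × 11 = 86.9 mm

86.9 mm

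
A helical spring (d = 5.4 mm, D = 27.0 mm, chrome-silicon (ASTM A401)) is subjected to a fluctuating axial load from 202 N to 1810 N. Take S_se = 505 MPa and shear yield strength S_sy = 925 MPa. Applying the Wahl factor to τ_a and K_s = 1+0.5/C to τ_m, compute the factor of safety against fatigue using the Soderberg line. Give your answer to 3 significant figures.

0.698

C = D/d = 27.0/5.4 = 5.0000; K_W = (4C−1)/(4C−4)+0.615/C = 1.3105; K_s = 1+0.5/C = 1.1000
F_a = (F_max−F_min)/2 = 804 N; F_m = (F_max+F_min)/2 = 1006 N
τ_a = K_W·8F_aD/(πd³) = 1.3105 × 351.06 = 460.06 MPa
τ_m = K_s·8F_mD/(πd³) = 1.1000 × 439.26 = 483.18 MPa
Soderberg: 1/n_f = τ_a/S_se + τ_m/S_sy = 460.06/505 + 483.18/925 = 0.91101 + 0.52236 = 1.4334
n_f = 1/1.4334 = 0.6977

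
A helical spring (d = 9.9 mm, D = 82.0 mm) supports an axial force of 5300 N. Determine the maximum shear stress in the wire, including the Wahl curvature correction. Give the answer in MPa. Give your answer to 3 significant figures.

Spring index C = D/d = 82.0/9.9 = 8.2828
K_W = (4C−1)/(4C−4) + 0.615/C = 32.131/29.131 + 0.0743 = 1.1772
τ₀ = 8FD/(πd³) = 8·5300·82.0/(π·9.9³) = 3.4768e+06/3048.3 = 1140.6 MPa
τ_max = K·τ₀ = 1.1772 × 1140.6 = 1342.7 MPa

1340 MPa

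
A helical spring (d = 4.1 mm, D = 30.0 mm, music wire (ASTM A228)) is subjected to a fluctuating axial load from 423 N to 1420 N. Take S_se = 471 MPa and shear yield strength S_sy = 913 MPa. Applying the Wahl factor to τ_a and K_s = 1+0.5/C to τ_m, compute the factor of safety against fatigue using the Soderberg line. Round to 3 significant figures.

0.384

C = D/d = 30.0/4.1 = 7.3171; K_W = (4C−1)/(4C−4)+0.615/C = 1.2028; K_s = 1+0.5/C = 1.0683
F_a = (F_max−F_min)/2 = 498.5 N; F_m = (F_max+F_min)/2 = 921.5 N
τ_a = K_W·8F_aD/(πd³) = 1.2028 × 552.55 = 664.6 MPa
τ_m = K_s·8F_mD/(πd³) = 1.0683 × 1021.4 = 1091.2 MPa
Soderberg: 1/n_f = τ_a/S_se + τ_m/S_sy = 664.6/471 + 1091.2/913 = 1.41104 + 1.19520 = 2.6062
n_f = 1/2.6062 = 0.3837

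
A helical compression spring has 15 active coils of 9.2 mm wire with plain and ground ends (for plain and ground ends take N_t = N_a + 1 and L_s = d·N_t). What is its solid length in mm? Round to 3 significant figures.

plain and ground ends: N_t = N_a + 1 = 15 + 1 = 16
L_s = d·N_t = 9.2 × 16 = 147.2 mm

147 mm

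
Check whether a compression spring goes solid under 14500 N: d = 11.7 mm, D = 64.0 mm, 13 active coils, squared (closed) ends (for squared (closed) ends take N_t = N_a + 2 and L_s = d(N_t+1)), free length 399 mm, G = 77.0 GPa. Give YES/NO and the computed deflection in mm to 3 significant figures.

YES, δ = 274 mm

k = Gd⁴/(8D³N_a) = (77.0×10³)(11.7⁴)/(8·64.0³·13) = 52.925 N/mm
N_t = 15; L_s = 11.7·16 = 187.2 mm; δ_solid = L₀ − L_s = 399 − 187.2 = 211.8 mm
δ = F/k = 14500/52.925 = 273.97 mm
δ ≥ δ_solid → spring goes solid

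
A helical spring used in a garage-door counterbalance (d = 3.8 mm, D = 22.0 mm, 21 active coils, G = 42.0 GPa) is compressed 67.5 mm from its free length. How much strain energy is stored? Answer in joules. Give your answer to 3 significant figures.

11.2 J

k = Gd⁴/(8D³N_a) = (42.0×10³)(3.8⁴)/(8·22.0³·21) = 4.8956 N/mm
U = ½kδ² = 0.5 × 4.8956 × 67.5² = 11153 N·mm = 11.153 J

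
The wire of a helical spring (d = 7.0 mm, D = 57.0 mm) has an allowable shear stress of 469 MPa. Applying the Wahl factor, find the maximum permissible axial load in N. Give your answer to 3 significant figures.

939 N

C = D/d = 57.0/7.0 = 8.1429
K_W = (4C−1)/(4C−4) + 0.615/C = 31.571/28.571 + 0.0755 = 1.1805
τ_max = K·8FD/(πd³) → F_max = τ_allow·πd³/(8DK)
F_max = 469·π·7.0³/(8·57.0·1.1805) = 5.0538e+05/538.32 = 938.81 N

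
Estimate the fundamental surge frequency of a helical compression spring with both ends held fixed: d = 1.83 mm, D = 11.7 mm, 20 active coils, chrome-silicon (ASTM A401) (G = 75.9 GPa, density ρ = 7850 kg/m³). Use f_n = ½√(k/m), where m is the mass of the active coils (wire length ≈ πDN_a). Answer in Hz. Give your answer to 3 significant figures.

234 Hz

k = Gd⁴/(8D³N_a) = (75.9×10³)(1.83⁴)/(8·11.7³·20) = 3.3218 N/mm = 3321.8 N/m
Wire length L = πDN_a = π·11.7·20 = 735.13 mm
m = ρ·(πd²/4)·L = 7850 × 2.6302×10⁻⁶ m² × 0.73513 m = 0.015178 kg
f_n = ½√(k/m) = 0.5·√(3321.8/0.015178) = 0.5·√(2.1885e+05) = 233.91 Hz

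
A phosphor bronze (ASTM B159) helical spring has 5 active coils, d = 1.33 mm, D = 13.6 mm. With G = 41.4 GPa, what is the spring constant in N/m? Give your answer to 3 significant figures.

1290 N/m

k = Gd⁴/(8D³N_a) = (41.4×10³ × 1.33⁴) / (8 × 13.6³ × 5)
  = 129541 / 100618 = 1.2874 N/mm = 1287.4 N/m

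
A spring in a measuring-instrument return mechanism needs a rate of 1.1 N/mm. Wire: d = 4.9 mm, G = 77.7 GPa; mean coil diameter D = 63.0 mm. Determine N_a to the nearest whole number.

20

N_a = Gd⁴/(8D³k) = (77.7×10³ × 4.9⁴)/(8 × 63.0³ × 1.1)
    = 4.47925e+07 / 2.20041e+06 = 20.36 → 20 coils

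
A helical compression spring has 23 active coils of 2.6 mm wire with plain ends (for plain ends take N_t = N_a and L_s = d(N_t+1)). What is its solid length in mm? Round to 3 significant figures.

plain ends: N_t = N_a = 23
L_s = d·(N_t+1) = 2.6 × 24 = 62.4 mm

62.4 mm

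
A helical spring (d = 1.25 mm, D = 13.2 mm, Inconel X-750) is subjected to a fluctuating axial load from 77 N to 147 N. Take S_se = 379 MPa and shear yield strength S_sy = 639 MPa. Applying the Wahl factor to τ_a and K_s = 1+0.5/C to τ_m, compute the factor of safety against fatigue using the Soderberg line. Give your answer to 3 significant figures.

C = D/d = 13.2/1.25 = 10.5600; K_W = (4C−1)/(4C−4)+0.615/C = 1.1367; K_s = 1+0.5/C = 1.0473
F_a = (F_max−F_min)/2 = 35 N; F_m = (F_max+F_min)/2 = 112 N
τ_a = K_W·8F_aD/(πd³) = 1.1367 × 602.35 = 684.69 MPa
τ_m = K_s·8F_mD/(πd³) = 1.0473 × 1927.5 = 2018.8 MPa
Soderberg: 1/n_f = τ_a/S_se + τ_m/S_sy = 684.69/379 + 2018.8/639 = 1.80657 + 3.15931 = 4.9659
n_f = 1/4.9659 = 0.2014

0.201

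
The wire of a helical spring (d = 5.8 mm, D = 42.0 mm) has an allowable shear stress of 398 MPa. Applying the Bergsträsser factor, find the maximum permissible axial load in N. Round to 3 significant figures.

609 N

C = D/d = 42.0/5.8 = 7.2414
K_B = (4C+2)/(4C−3) = 30.966/25.966 = 1.1926
τ_max = K·8FD/(πd³) → F_max = τ_allow·πd³/(8DK)
F_max = 398·π·5.8³/(8·42.0·1.1926) = 2.4396e+05/400.7 = 608.83 N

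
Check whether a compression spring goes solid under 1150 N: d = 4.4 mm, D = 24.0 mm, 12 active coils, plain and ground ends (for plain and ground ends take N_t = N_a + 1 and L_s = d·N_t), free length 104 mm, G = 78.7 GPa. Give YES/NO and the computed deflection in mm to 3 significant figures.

YES, δ = 51.7 mm

k = Gd⁴/(8D³N_a) = (78.7×10³)(4.4⁴)/(8·24.0³·12) = 22.227 N/mm
N_t = 13; L_s = 4.4·13 = 57.2 mm; δ_solid = L₀ − L_s = 104 − 57.2 = 46.8 mm
δ = F/k = 1150/22.227 = 51.739 mm
δ ≥ δ_solid → spring goes solid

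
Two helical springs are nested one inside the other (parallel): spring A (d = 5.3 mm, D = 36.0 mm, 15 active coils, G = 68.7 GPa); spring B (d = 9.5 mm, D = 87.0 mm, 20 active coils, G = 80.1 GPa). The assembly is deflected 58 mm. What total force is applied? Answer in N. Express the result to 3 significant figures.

921 N

k_A = Gd⁴/(8D³N_a) = (68.7×10³)(5.3⁴)/(8·36.0³·15) = 9.6821 N/mm
k_B = Gd⁴/(8D³N_a) = (80.1×10³)(9.5⁴)/(8·87.0³·20) = 6.1923 N/mm
Parallel: k_eq = 9.6821 + 6.1923 = 15.874 N/mm
F = k_eq·δ = 15.874·58 = 920.72 N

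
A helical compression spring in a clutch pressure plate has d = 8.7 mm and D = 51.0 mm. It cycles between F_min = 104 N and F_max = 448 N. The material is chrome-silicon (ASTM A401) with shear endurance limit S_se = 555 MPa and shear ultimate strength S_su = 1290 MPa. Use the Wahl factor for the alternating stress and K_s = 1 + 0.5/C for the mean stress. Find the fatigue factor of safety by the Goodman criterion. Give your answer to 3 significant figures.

C = D/d = 51.0/8.7 = 5.8621; K_W = (4C−1)/(4C−4)+0.615/C = 1.2592; K_s = 1+0.5/C = 1.0853
F_a = (F_max−F_min)/2 = 172 N; F_m = (F_max+F_min)/2 = 276 N
τ_a = K_W·8F_aD/(πd³) = 1.2592 × 33.922 = 42.713 MPa
τ_m = K_s·8F_mD/(πd³) = 1.0853 × 54.433 = 59.076 MPa
Goodman: 1/n_f = τ_a/S_se + τ_m/S_su = 42.713/555 + 59.076/1290 = 0.07696 + 0.04580 = 0.12276
n_f = 1/0.12276 = 8.146

8.15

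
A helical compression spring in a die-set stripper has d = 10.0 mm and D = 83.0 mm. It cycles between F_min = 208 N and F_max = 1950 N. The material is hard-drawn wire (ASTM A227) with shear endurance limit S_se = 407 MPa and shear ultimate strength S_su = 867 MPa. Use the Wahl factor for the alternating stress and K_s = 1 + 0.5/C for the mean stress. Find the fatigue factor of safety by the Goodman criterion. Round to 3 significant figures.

C = D/d = 83.0/10.0 = 8.3000; K_W = (4C−1)/(4C−4)+0.615/C = 1.1768; K_s = 1+0.5/C = 1.0602
F_a = (F_max−F_min)/2 = 871 N; F_m = (F_max+F_min)/2 = 1079 N
τ_a = K_W·8F_aD/(πd³) = 1.1768 × 184.09 = 216.65 MPa
τ_m = K_s·8F_mD/(πd³) = 1.0602 × 228.06 = 241.79 MPa
Goodman: 1/n_f = τ_a/S_se + τ_m/S_su = 216.65/407 + 241.79/867 = 0.53230 + 0.27888 = 0.81119
n_f = 1/0.81119 = 1.233

1.23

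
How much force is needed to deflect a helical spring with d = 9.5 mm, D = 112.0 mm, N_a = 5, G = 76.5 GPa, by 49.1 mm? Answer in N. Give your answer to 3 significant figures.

k = Gd⁴/(8D³N_a) = (76.5×10³)(9.5⁴)/(8·112.0³·5) = 11.088 N/mm
F = k·δ = 11.088 × 49.1 = 544.41 N

544 N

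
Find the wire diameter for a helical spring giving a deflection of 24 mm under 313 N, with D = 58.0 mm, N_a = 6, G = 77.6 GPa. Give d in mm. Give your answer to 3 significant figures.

Required rate k = F/δ = 313/24 = 13.042 N/mm
d = (8D³N_a·k / G)^(1/4) = (8·58.0³·6·13.042 / (77.6×10³))^0.25
  = (1574)^0.25 = 6.2987 mm

6.30 mm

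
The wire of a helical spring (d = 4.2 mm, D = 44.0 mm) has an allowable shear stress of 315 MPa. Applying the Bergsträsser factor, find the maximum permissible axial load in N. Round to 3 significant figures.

185 N

C = D/d = 44.0/4.2 = 10.4762
K_B = (4C+2)/(4C−3) = 43.905/38.905 = 1.1285
τ_max = K·8FD/(πd³) → F_max = τ_allow·πd³/(8DK)
F_max = 315·π·4.2³/(8·44.0·1.1285) = 73318/397.24 = 184.57 N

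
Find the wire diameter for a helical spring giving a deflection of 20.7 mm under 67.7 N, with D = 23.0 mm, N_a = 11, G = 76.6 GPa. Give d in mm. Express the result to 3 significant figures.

2.60 mm

Required rate k = F/δ = 67.7/20.7 = 3.2705 N/mm
d = (8D³N_a·k / G)^(1/4) = (8·23.0³·11·3.2705 / (76.6×10³))^0.25
  = (45.715)^0.25 = 2.6002 mm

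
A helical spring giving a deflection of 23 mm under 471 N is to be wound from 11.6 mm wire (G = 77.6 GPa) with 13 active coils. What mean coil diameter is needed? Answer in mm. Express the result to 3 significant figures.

Required rate k = F/δ = 471/23 = 20.478 N/mm
D = (Gd⁴/(8N_a·k))^(1/3) = (77.6×10³·11.6⁴/(8·13·20.478))^(1/3)
  = (659732)^(1/3) = 87.0541 mm

87.1 mm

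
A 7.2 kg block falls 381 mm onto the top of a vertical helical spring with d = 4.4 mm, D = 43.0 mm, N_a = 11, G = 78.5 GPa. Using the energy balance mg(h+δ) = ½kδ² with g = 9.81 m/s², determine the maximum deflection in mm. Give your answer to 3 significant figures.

131 mm

k = Gd⁴/(8D³N_a) = (78.5×10³)(4.4⁴)/(8·43.0³·11) = 4.2053 N/mm
W = mg = 7.2 × 9.81 = 70.632 N
½kδ² − Wδ − Wh = 0 → δ = (W + √(W² + 2kWh))/k
δ = (70.632 + √(4988.9 + 226333))/4.2053 = (70.632 + 480.96)/4.2053 = 131.17 mm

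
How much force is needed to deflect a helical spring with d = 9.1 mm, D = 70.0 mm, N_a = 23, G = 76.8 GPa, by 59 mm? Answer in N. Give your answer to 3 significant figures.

k = Gd⁴/(8D³N_a) = (76.8×10³)(9.1⁴)/(8·70.0³·23) = 8.3448 N/mm
F = k·δ = 8.3448 × 59 = 492.34 N

492 N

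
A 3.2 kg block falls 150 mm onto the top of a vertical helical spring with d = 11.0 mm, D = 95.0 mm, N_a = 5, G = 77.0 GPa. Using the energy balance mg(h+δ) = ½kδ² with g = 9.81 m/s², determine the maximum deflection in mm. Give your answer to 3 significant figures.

k = Gd⁴/(8D³N_a) = (77.0×10³)(11.0⁴)/(8·95.0³·5) = 32.872 N/mm
W = mg = 3.2 × 9.81 = 31.392 N
½kδ² − Wδ − Wh = 0 → δ = (W + √(W² + 2kWh))/k
δ = (31.392 + √(985.46 + 309579))/32.872 = (31.392 + 557.28)/32.872 = 17.908 mm

17.9 mm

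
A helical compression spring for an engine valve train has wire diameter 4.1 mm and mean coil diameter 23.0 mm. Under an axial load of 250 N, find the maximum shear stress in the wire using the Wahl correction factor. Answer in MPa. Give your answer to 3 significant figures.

270 MPa

Spring index C = D/d = 23.0/4.1 = 5.6098
K_W = (4C−1)/(4C−4) + 0.615/C = 21.439/18.439 + 0.1096 = 1.2723
τ₀ = 8FD/(πd³) = 8·250·23.0/(π·4.1³) = 46000/216.52 = 212.45 MPa
τ_max = K·τ₀ = 1.2723 × 212.45 = 270.31 MPa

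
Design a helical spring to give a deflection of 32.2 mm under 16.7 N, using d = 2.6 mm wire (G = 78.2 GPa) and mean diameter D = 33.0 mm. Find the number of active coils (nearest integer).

Required rate k = F/δ = 16.7/32.2 = 0.51863 N/mm
N_a = Gd⁴/(8D³k) = (78.2×10³ × 2.6⁴)/(8 × 33.0³ × 0.51863)
    = 3.57355e+06 / 149105 = 23.97 → 24 coils

24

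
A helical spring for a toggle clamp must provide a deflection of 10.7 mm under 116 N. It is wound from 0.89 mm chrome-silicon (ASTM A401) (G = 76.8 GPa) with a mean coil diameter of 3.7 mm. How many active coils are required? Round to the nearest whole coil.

Required rate k = F/δ = 116/10.7 = 10.841 N/mm
N_a = Gd⁴/(8D³k) = (76.8×10³ × 0.89⁴)/(8 × 3.7³ × 10.841)
    = 48186 / 4393.08 = 10.97 → 11 coils

11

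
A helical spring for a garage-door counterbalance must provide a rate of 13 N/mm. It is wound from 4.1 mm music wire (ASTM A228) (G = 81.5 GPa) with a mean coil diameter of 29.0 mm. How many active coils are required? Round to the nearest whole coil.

N_a = Gd⁴/(8D³k) = (81.5×10³ × 4.1⁴)/(8 × 29.0³ × 13)
    = 2.303e+07 / 2.53646e+06 = 9.08 → 9 coils

9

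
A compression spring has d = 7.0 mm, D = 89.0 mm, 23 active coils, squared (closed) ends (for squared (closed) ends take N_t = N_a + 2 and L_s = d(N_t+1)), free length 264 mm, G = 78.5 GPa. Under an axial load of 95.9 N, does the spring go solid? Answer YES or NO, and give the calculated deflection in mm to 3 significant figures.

k = Gd⁴/(8D³N_a) = (78.5×10³)(7.0⁴)/(8·89.0³·23) = 1.453 N/mm
N_t = 25; L_s = 7.0·26 = 182 mm; δ_solid = L₀ − L_s = 264 − 182 = 82 mm
δ = F/k = 95.9/1.453 = 66 mm
δ < δ_solid → spring does not go solid

NO, δ = 66.0 mm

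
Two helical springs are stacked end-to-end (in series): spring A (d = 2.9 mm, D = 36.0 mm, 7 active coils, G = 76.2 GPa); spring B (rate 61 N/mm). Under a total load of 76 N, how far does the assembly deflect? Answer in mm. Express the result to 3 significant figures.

k_A = Gd⁴/(8D³N_a) = (76.2×10³)(2.9⁴)/(8·36.0³·7) = 2.0628 N/mm
Series: 1/k_eq = 1/2.0628 + 1/61 = 0.50118; k_eq = 1.9953 N/mm
δ = F/k_eq = 76/1.9953 = 38.09 mm

38.1 mm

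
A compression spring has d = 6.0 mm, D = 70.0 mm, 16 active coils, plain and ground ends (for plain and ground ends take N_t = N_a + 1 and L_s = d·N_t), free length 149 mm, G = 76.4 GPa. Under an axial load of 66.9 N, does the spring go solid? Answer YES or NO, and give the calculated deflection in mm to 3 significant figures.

k = Gd⁴/(8D³N_a) = (76.4×10³)(6.0⁴)/(8·70.0³·16) = 2.2552 N/mm
N_t = 17; L_s = 6.0·17 = 102 mm; δ_solid = L₀ − L_s = 149 − 102 = 47 mm
δ = F/k = 66.9/2.2552 = 29.664 mm
δ < δ_solid → spring does not go solid

NO, δ = 29.7 mm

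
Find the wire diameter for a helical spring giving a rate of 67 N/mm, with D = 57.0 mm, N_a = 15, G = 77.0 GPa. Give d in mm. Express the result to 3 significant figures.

d = (8D³N_a·k / G)^(1/4) = (8·57.0³·15·67 / (77.0×10³))^0.25
  = (19337)^0.25 = 11.7923 mm

11.8 mm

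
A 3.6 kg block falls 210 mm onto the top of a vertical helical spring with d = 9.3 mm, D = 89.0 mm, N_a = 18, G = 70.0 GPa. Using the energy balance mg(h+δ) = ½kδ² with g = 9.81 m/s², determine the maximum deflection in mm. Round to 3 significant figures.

k = Gd⁴/(8D³N_a) = (70.0×10³)(9.3⁴)/(8·89.0³·18) = 5.1582 N/mm
W = mg = 3.6 × 9.81 = 35.316 N
½kδ² − Wδ − Wh = 0 → δ = (W + √(W² + 2kWh))/k
δ = (35.316 + √(1247.2 + 76510))/5.1582 = (35.316 + 278.85)/5.1582 = 60.906 mm

60.9 mm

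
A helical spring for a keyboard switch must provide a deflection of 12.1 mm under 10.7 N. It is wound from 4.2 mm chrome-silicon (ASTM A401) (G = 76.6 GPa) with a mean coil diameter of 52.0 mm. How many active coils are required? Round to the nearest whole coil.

Required rate k = F/δ = 10.7/12.1 = 0.8843 N/mm
N_a = Gd⁴/(8D³k) = (76.6×10³ × 4.2⁴)/(8 × 52.0³ × 0.8843)
    = 2.38356e+07 / 994714 = 23.96 → 24 coils

24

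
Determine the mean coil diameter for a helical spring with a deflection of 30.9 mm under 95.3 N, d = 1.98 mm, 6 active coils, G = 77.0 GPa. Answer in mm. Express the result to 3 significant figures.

20.0 mm

Required rate k = F/δ = 95.3/30.9 = 3.0841 N/mm
D = (Gd⁴/(8N_a·k))^(1/3) = (77.0×10³·1.98⁴/(8·6·3.0841))^(1/3)
  = (7994.22)^(1/3) = 19.9952 mm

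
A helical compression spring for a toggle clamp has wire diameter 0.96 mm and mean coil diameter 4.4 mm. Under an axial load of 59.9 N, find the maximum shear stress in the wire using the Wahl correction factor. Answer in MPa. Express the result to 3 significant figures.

1020 MPa

Spring index C = D/d = 4.4/0.96 = 4.5833
K_W = (4C−1)/(4C−4) + 0.615/C = 17.333/14.333 + 0.1342 = 1.3435
τ₀ = 8FD/(πd³) = 8·59.9·4.4/(π·0.96³) = 2108.48/2.7795 = 758.59 MPa
τ_max = K·τ₀ = 1.3435 × 758.59 = 1019.2 MPa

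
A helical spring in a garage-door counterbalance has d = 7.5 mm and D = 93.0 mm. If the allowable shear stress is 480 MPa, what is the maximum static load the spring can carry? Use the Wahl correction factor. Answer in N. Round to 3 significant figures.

767 N

C = D/d = 93.0/7.5 = 12.4000
K_W = (4C−1)/(4C−4) + 0.615/C = 48.600/45.600 + 0.0496 = 1.1154
τ_max = K·8FD/(πd³) → F_max = τ_allow·πd³/(8DK)
F_max = 480·π·7.5³/(8·93.0·1.1154) = 6.3617e+05/829.85 = 766.61 N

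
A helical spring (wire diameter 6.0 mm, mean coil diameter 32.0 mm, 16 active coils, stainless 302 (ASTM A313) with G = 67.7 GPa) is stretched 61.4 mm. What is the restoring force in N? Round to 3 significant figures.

1280 N

k = Gd⁴/(8D³N_a) = (67.7×10³)(6.0⁴)/(8·32.0³·16) = 20.919 N/mm
F = k·δ = 20.919 × 61.4 = 1284.4 N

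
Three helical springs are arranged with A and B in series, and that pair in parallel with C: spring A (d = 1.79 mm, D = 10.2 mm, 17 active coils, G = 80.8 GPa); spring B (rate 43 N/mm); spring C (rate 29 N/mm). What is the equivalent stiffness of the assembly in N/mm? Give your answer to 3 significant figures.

k_A = Gd⁴/(8D³N_a) = (80.8×10³)(1.79⁴)/(8·10.2³·17) = 5.7476 N/mm
Springs A,B series: k_AB = 1/(1/5.7476+1/43) = 5.0699 N/mm; parallel with C: k_eq = 5.0699+29 = 34.07 N/mm

34.1 N/mm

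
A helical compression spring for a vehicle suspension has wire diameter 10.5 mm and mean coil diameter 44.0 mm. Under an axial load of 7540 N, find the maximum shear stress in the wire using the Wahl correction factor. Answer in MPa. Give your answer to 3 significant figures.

Spring index C = D/d = 44.0/10.5 = 4.1905
K_W = (4C−1)/(4C−4) + 0.615/C = 15.762/12.762 + 0.1468 = 1.3818
τ₀ = 8FD/(πd³) = 8·7540·44.0/(π·10.5³) = 2.65408e+06/3636.8 = 729.79 MPa
τ_max = K·τ₀ = 1.3818 × 729.79 = 1008.4 MPa

1010 MPa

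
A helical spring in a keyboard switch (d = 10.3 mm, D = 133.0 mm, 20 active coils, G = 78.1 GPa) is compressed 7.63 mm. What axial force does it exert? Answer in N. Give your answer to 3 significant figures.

k = Gd⁴/(8D³N_a) = (78.1×10³)(10.3⁴)/(8·133.0³·20) = 2.3352 N/mm
F = k·δ = 2.3352 × 7.63 = 17.818 N

17.8 N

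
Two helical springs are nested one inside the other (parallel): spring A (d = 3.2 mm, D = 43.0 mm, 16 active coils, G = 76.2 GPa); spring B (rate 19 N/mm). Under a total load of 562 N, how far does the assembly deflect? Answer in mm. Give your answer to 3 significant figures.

k_A = Gd⁴/(8D³N_a) = (76.2×10³)(3.2⁴)/(8·43.0³·16) = 0.78513 N/mm
Parallel: k_eq = 0.78513 + 19 = 19.785 N/mm
δ = F/k_eq = 562/19.785 = 28.405 mm

28.4 mm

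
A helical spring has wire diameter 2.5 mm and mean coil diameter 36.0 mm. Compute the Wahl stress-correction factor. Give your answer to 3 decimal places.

1.099

C = D/d = 36.0/2.5 = 14.4000
K_W = (4C−1)/(4C−4) + 0.615/C = 56.600/53.600 + 0.0427 = 1.0987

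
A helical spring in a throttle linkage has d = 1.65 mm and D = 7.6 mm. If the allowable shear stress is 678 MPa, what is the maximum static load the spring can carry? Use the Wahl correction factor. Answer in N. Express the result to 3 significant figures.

C = D/d = 7.6/1.65 = 4.6061
K_W = (4C−1)/(4C−4) + 0.615/C = 17.424/14.424 + 0.1335 = 1.3415
τ_max = K·8FD/(πd³) → F_max = τ_allow·πd³/(8DK)
F_max = 678·π·1.65³/(8·7.6·1.3415) = 9568.2/81.563 = 117.31 N

117 N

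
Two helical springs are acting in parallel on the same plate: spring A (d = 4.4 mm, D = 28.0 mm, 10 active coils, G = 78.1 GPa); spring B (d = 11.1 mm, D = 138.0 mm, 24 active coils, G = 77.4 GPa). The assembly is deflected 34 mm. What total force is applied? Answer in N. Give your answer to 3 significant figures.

k_A = Gd⁴/(8D³N_a) = (78.1×10³)(4.4⁴)/(8·28.0³·10) = 16.669 N/mm
k_B = Gd⁴/(8D³N_a) = (77.4×10³)(11.1⁴)/(8·138.0³·24) = 2.3286 N/mm
Parallel: k_eq = 16.669 + 2.3286 = 18.997 N/mm
F = k_eq·δ = 18.997·34 = 645.9 N

646 N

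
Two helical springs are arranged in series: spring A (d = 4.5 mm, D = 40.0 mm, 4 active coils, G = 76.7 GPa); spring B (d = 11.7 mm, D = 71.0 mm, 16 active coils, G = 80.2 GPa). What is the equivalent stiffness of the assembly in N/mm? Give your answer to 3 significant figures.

k_A = Gd⁴/(8D³N_a) = (76.7×10³)(4.5⁴)/(8·40.0³·4) = 15.357 N/mm
k_B = Gd⁴/(8D³N_a) = (80.2×10³)(11.7⁴)/(8·71.0³·16) = 32.804 N/mm
Series: 1/k_eq = 1/15.357 + 1/32.804 = 0.095599; k_eq = 10.46 N/mm

10.5 N/mm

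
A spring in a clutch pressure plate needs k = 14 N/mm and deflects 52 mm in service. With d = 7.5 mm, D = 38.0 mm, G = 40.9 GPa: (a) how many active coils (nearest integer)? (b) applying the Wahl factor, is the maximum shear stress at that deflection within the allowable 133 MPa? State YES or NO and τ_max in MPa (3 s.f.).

N_a = Gd⁴/(8D³k) = (40.9×10³)(7.5⁴)/(8·38.0³·14) = 21.06 → N_a = 21
Actual rate k = Gd⁴/(8D³·21) = 14.038 N/mm
Working load F = kδ = 14.038·52 = 729.98 N
C = 38.0/7.5 = 5.0667; K_W = (4C−1)/(4C−4)+0.615/C = 1.3058
τ_max = K_W·8FD/(πd³) = 1.3058·167.44 = 218.64 MPa
τ_max > 133 MPa → exceeds allowable

(a) 21 coils; (b) NO, τ_max = 219 MPa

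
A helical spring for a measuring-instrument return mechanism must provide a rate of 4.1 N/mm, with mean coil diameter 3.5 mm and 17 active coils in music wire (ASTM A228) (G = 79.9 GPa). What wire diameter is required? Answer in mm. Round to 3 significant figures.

0.740 mm

d = (8D³N_a·k / G)^(1/4) = (8·3.5³·17·4.1 / (79.9×10³))^0.25
  = (0.29921)^0.25 = 0.7396 mm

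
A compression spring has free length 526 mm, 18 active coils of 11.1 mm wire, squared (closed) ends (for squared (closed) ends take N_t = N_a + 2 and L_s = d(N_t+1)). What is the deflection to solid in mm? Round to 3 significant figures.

N_t = 20; L_s = 11.1·21 = 233.1 mm
δ_solid = L₀ − L_s = 526 − 233.1 = 292.9 mm

293 mm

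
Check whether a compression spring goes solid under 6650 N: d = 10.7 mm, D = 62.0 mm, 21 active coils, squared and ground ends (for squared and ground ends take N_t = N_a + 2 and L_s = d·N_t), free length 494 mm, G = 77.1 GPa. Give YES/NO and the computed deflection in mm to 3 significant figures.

k = Gd⁴/(8D³N_a) = (77.1×10³)(10.7⁴)/(8·62.0³·21) = 25.241 N/mm
N_t = 23; L_s = 10.7·23 = 246.1 mm; δ_solid = L₀ − L_s = 494 − 246.1 = 247.9 mm
δ = F/k = 6650/25.241 = 263.46 mm
δ ≥ δ_solid → spring goes solid

YES, δ = 263 mm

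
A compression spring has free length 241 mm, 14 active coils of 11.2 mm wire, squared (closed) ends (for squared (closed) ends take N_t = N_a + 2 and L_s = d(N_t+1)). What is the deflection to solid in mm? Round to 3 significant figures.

N_t = 16; L_s = 11.2·17 = 190.4 mm
δ_solid = L₀ − L_s = 241 − 190.4 = 50.6 mm

50.6 mm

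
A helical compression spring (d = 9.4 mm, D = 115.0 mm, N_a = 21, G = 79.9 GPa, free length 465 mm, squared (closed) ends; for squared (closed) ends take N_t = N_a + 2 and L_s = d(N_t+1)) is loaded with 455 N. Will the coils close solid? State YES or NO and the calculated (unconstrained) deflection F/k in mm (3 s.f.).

k = Gd⁴/(8D³N_a) = (79.9×10³)(9.4⁴)/(8·115.0³·21) = 2.4415 N/mm
N_t = 23; L_s = 9.4·24 = 225.6 mm; δ_solid = L₀ − L_s = 465 − 225.6 = 239.4 mm
δ = F/k = 455/2.4415 = 186.36 mm
δ < δ_solid → spring does not go solid

NO, δ = 186 mm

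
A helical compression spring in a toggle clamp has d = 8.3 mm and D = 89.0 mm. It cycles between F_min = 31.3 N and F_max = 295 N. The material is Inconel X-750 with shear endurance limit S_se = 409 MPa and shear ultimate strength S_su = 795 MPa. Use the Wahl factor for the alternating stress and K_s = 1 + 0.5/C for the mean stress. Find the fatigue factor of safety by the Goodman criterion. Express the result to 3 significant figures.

C = D/d = 89.0/8.3 = 10.7229; K_W = (4C−1)/(4C−4)+0.615/C = 1.1345; K_s = 1+0.5/C = 1.0466
F_a = (F_max−F_min)/2 = 131.85 N; F_m = (F_max+F_min)/2 = 163.15 N
τ_a = K_W·8F_aD/(πd³) = 1.1345 × 52.261 = 59.289 MPa
τ_m = K_s·8F_mD/(πd³) = 1.0466 × 64.667 = 67.682 MPa
Goodman: 1/n_f = τ_a/S_se + τ_m/S_su = 59.289/409 + 67.682/795 = 0.14496 + 0.08514 = 0.2301
n_f = 1/0.2301 = 4.346

4.35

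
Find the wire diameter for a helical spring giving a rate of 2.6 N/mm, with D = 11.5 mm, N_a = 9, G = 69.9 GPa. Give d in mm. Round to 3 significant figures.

1.42 mm

d = (8D³N_a·k / G)^(1/4) = (8·11.5³·9·2.6 / (69.9×10³))^0.25
  = (4.0731)^0.25 = 1.4206 mm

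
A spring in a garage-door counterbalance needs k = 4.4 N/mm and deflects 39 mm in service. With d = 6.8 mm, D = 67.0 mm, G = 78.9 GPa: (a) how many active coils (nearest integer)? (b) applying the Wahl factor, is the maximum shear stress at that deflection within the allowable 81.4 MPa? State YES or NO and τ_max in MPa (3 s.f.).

(a) 16 coils; (b) NO, τ_max = 106 MPa

N_a = Gd⁴/(8D³k) = (78.9×10³)(6.8⁴)/(8·67.0³·4.4) = 15.93 → N_a = 16
Actual rate k = Gd⁴/(8D³·16) = 4.3821 N/mm
Working load F = kδ = 4.3821·39 = 170.9 N
C = 67.0/6.8 = 9.8529; K_W = (4C−1)/(4C−4)+0.615/C = 1.1471
τ_max = K_W·8FD/(πd³) = 1.1471·92.732 = 106.38 MPa
τ_max > 81.4 MPa → exceeds allowable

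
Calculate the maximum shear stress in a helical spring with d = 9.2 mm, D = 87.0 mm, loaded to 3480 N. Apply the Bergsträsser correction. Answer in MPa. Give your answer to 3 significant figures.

1130 MPa

Spring index C = D/d = 87.0/9.2 = 9.4565
K_B = (4C+2)/(4C−3) = 39.826/34.826 = 1.1436
τ₀ = 8FD/(πd³) = 8·3480·87.0/(π·9.2³) = 2.42208e+06/2446.3 = 990.09 MPa
τ_max = K·τ₀ = 1.1436 × 990.09 = 1132.2 MPa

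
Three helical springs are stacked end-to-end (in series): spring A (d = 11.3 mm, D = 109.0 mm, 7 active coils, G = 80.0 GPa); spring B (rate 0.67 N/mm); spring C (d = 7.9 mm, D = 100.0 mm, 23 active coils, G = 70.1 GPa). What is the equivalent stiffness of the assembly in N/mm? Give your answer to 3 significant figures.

0.450 N/mm

k_A = Gd⁴/(8D³N_a) = (80.0×10³)(11.3⁴)/(8·109.0³·7) = 17.986 N/mm
k_C = Gd⁴/(8D³N_a) = (70.1×10³)(7.9⁴)/(8·100.0³·23) = 1.4839 N/mm
Series: 1/k_eq = 1/17.986 + 1/0.67 + 1/1.4839 = 2.222; k_eq = 0.45004 N/mm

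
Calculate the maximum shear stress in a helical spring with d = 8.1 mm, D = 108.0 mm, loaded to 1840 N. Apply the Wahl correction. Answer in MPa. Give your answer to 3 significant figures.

Spring index C = D/d = 108.0/8.1 = 13.3333
K_W = (4C−1)/(4C−4) + 0.615/C = 52.333/49.333 + 0.0461 = 1.1069
τ₀ = 8FD/(πd³) = 8·1840·108.0/(π·8.1³) = 1.58976e+06/1669.6 = 952.2 MPa
τ_max = K·τ₀ = 1.1069 × 952.2 = 1054 MPa

1050 MPa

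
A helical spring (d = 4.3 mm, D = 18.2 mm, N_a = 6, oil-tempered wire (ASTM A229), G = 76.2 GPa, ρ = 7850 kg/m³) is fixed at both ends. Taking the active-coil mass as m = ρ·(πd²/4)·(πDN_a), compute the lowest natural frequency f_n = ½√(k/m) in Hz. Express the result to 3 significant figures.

759 Hz

k = Gd⁴/(8D³N_a) = (76.2×10³)(4.3⁴)/(8·18.2³·6) = 90.027 N/mm = 90027 N/m
Wire length L = πDN_a = π·18.2·6 = 343.06 mm
m = ρ·(πd²/4)·L = 7850 × 14.522×10⁻⁶ m² × 0.34306 m = 0.039108 kg
f_n = ½√(k/m) = 0.5·√(90027/0.039108) = 0.5·√(2.302e+06) = 758.62 Hz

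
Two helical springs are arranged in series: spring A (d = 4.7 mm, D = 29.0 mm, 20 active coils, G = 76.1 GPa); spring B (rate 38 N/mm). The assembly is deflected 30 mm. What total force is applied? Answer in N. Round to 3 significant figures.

k_A = Gd⁴/(8D³N_a) = (76.1×10³)(4.7⁴)/(8·29.0³·20) = 9.5162 N/mm
Series: 1/k_eq = 1/9.5162 + 1/38 = 0.1314; k_eq = 7.6103 N/mm
F = k_eq·δ = 7.6103·30 = 228.31 N

228 N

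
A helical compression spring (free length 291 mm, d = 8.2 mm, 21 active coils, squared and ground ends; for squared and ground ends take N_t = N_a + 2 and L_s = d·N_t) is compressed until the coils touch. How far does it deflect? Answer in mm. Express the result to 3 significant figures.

N_t = 23; L_s = 8.2·23 = 188.6 mm
δ_solid = L₀ − L_s = 291 − 188.6 = 102.4 mm

102 mm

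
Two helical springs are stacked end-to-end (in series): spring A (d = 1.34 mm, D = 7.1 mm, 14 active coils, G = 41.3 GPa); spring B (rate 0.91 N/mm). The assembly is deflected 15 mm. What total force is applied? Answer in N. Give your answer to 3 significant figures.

10.7 N

k_A = Gd⁴/(8D³N_a) = (41.3×10³)(1.34⁴)/(8·7.1³·14) = 3.3218 N/mm
Series: 1/k_eq = 1/3.3218 + 1/0.91 = 1.3999; k_eq = 0.71432 N/mm
F = k_eq·δ = 0.71432·15 = 10.715 N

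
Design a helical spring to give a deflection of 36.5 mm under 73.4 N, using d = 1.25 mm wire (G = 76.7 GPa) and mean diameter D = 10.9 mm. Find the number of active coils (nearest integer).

9

Required rate k = F/δ = 73.4/36.5 = 2.011 N/mm
N_a = Gd⁴/(8D³k) = (76.7×10³ × 1.25⁴)/(8 × 10.9³ × 2.011)
    = 187256 / 20834 = 8.988 → 9 coils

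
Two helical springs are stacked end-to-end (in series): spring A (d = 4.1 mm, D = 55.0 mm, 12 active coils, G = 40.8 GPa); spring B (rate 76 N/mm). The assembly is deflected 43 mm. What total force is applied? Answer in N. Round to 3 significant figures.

k_A = Gd⁴/(8D³N_a) = (40.8×10³)(4.1⁴)/(8·55.0³·12) = 0.72183 N/mm
Series: 1/k_eq = 1/0.72183 + 1/76 = 1.3985; k_eq = 0.71504 N/mm
F = k_eq·δ = 0.71504·43 = 30.747 N

30.7 N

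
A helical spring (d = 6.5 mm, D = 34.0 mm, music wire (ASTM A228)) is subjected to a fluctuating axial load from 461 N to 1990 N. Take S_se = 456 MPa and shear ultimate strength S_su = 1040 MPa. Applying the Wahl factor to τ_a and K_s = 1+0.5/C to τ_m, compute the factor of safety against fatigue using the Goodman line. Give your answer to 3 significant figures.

C = D/d = 34.0/6.5 = 5.2308; K_W = (4C−1)/(4C−4)+0.615/C = 1.2948; K_s = 1+0.5/C = 1.0956
F_a = (F_max−F_min)/2 = 764.5 N; F_m = (F_max+F_min)/2 = 1225.5 N
τ_a = K_W·8F_aD/(πd³) = 1.2948 × 241.02 = 312.09 MPa
τ_m = K_s·8F_mD/(πd³) = 1.0956 × 386.36 = 423.29 MPa
Goodman: 1/n_f = τ_a/S_se + τ_m/S_su = 312.09/456 + 423.29/1040 = 0.68440 + 0.40701 = 1.0914
n_f = 1/1.0914 = 0.9162

0.916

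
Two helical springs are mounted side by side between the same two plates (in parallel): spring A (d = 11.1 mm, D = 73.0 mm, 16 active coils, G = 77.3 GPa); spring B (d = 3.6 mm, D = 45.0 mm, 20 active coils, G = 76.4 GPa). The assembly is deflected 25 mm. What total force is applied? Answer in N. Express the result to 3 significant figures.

k_A = Gd⁴/(8D³N_a) = (77.3×10³)(11.1⁴)/(8·73.0³·16) = 23.566 N/mm
k_B = Gd⁴/(8D³N_a) = (76.4×10³)(3.6⁴)/(8·45.0³·20) = 0.88013 N/mm
Parallel: k_eq = 23.566 + 0.88013 = 24.447 N/mm
F = k_eq·δ = 24.447·25 = 611.16 N

611 N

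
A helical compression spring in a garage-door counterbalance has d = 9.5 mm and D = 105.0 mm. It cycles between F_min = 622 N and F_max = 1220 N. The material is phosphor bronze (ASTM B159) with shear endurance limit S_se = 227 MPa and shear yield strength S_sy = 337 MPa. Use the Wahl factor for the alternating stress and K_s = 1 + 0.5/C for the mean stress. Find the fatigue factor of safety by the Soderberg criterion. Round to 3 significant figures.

0.738

C = D/d = 105.0/9.5 = 11.0526; K_W = (4C−1)/(4C−4)+0.615/C = 1.1303; K_s = 1+0.5/C = 1.0452
F_a = (F_max−F_min)/2 = 299 N; F_m = (F_max+F_min)/2 = 921 N
τ_a = K_W·8F_aD/(πd³) = 1.1303 × 93.246 = 105.39 MPa
τ_m = K_s·8F_mD/(πd³) = 1.0452 × 287.22 = 300.22 MPa
Soderberg: 1/n_f = τ_a/S_se + τ_m/S_sy = 105.39/227 + 300.22/337 = 0.46428 + 0.89085 = 1.3551
n_f = 1/1.3551 = 0.7379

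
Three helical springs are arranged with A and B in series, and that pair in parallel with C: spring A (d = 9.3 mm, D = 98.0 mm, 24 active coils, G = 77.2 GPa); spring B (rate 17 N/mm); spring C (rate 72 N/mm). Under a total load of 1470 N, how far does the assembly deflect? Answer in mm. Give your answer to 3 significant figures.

k_A = Gd⁴/(8D³N_a) = (77.2×10³)(9.3⁴)/(8·98.0³·24) = 3.1957 N/mm
Springs A,B series: k_AB = 1/(1/3.1957+1/17) = 2.69 N/mm; parallel with C: k_eq = 2.69+72 = 74.69 N/mm
δ = F/k_eq = 1470/74.69 = 19.681 mm

19.7 mm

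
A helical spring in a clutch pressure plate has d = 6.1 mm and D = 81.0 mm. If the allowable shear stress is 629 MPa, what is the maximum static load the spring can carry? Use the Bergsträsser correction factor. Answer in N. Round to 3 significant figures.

C = D/d = 81.0/6.1 = 13.2787
K_B = (4C+2)/(4C−3) = 55.115/50.115 = 1.0998
τ_max = K·8FD/(πd³) → F_max = τ_allow·πd³/(8DK)
F_max = 629·π·6.1³/(8·81.0·1.0998) = 4.4853e+05/712.65 = 629.38 N

629 N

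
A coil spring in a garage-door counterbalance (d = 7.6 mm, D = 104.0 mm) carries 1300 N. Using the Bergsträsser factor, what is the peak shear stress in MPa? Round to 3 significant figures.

Spring index C = D/d = 104.0/7.6 = 13.6842
K_B = (4C+2)/(4C−3) = 56.737/51.737 = 1.0966
τ₀ = 8FD/(πd³) = 8·1300·104.0/(π·7.6³) = 1.0816e+06/1379.1 = 784.29 MPa
τ_max = K·τ₀ = 1.0966 × 784.29 = 860.08 MPa

860 MPa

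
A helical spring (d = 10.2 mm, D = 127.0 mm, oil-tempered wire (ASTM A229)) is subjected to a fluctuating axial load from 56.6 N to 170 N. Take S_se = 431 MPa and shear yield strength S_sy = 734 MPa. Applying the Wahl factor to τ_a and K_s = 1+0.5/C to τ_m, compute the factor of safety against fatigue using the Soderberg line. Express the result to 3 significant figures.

10.7

C = D/d = 127.0/10.2 = 12.4510; K_W = (4C−1)/(4C−4)+0.615/C = 1.1149; K_s = 1+0.5/C = 1.0402
F_a = (F_max−F_min)/2 = 56.7 N; F_m = (F_max+F_min)/2 = 113.3 N
τ_a = K_W·8F_aD/(πd³) = 1.1149 × 17.279 = 19.265 MPa
τ_m = K_s·8F_mD/(πd³) = 1.0402 × 34.528 = 35.915 MPa
Soderberg: 1/n_f = τ_a/S_se + τ_m/S_sy = 19.265/431 + 35.915/734 = 0.04470 + 0.04893 = 0.093627
n_f = 1/0.093627 = 10.68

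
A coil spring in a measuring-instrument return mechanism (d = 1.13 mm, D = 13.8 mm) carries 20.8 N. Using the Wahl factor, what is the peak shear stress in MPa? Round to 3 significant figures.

Spring index C = D/d = 13.8/1.13 = 12.2124
K_W = (4C−1)/(4C−4) + 0.615/C = 47.850/44.850 + 0.0504 = 1.1172
τ₀ = 8FD/(πd³) = 8·20.8·13.8/(π·1.13³) = 2296.32/4.533 = 506.58 MPa
τ_max = K·τ₀ = 1.1172 × 506.58 = 565.97 MPa

566 MPa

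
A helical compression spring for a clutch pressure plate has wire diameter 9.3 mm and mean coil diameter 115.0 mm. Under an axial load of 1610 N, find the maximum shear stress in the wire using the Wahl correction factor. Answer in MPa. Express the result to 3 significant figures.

Spring index C = D/d = 115.0/9.3 = 12.3656
K_W = (4C−1)/(4C−4) + 0.615/C = 48.462/45.462 + 0.0497 = 1.1157
τ₀ = 8FD/(πd³) = 8·1610·115.0/(π·9.3³) = 1.4812e+06/2527 = 586.16 MPa
τ_max = K·τ₀ = 1.1157 × 586.16 = 653.99 MPa

654 MPa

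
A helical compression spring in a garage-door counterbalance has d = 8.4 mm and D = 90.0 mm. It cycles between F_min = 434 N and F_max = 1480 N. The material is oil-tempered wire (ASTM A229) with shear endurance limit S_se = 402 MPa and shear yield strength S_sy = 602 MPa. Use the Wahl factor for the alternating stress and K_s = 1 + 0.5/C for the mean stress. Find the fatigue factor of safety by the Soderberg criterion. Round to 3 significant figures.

C = D/d = 90.0/8.4 = 10.7143; K_W = (4C−1)/(4C−4)+0.615/C = 1.1346; K_s = 1+0.5/C = 1.0467
F_a = (F_max−F_min)/2 = 523 N; F_m = (F_max+F_min)/2 = 957 N
τ_a = K_W·8F_aD/(πd³) = 1.1346 × 202.23 = 229.45 MPa
τ_m = K_s·8F_mD/(πd³) = 1.0467 × 370.05 = 387.32 MPa
Soderberg: 1/n_f = τ_a/S_se + τ_m/S_sy = 229.45/402 + 387.32/602 = 0.57078 + 0.64338 = 1.2142
n_f = 1/1.2142 = 0.8236

0.824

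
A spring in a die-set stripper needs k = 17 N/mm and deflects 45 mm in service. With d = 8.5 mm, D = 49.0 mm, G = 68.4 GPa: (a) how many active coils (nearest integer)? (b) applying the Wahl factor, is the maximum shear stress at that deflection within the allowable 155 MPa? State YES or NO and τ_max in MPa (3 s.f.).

N_a = Gd⁴/(8D³k) = (68.4×10³)(8.5⁴)/(8·49.0³·17) = 22.32 → N_a = 22
Actual rate k = Gd⁴/(8D³·22) = 17.244 N/mm
Working load F = kδ = 17.244·45 = 775.97 N
C = 49.0/8.5 = 5.7647; K_W = (4C−1)/(4C−4)+0.615/C = 1.2641
τ_max = K_W·8FD/(πd³) = 1.2641·157.66 = 199.3 MPa
τ_max > 155 MPa → exceeds allowable

(a) 22 coils; (b) NO, τ_max = 199 MPa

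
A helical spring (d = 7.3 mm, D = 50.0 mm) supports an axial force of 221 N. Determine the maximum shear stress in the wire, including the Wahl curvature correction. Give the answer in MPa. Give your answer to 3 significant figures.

88.1 MPa

Spring index C = D/d = 50.0/7.3 = 6.8493
K_W = (4C−1)/(4C−4) + 0.615/C = 26.397/23.397 + 0.0898 = 1.2180
τ₀ = 8FD/(πd³) = 8·221·50.0/(π·7.3³) = 88400/1222.1 = 72.333 MPa
τ_max = K·τ₀ = 1.2180 × 72.333 = 88.102 MPa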